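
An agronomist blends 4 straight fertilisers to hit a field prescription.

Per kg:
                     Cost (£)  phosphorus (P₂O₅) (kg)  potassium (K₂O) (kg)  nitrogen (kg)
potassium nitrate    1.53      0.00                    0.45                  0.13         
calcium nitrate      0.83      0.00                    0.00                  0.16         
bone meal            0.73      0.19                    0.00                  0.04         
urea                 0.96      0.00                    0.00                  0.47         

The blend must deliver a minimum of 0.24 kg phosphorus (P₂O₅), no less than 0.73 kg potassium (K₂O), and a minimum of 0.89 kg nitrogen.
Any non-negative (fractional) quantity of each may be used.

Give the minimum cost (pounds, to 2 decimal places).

£4.69

Let x1 = kg of potassium nitrate, x2 = kg of calcium nitrate, x3 = kg of bone meal, x4 = kg of urea.
min 1.53x1 + 0.83x2 + 0.73x3 + 0.96x4 s.t.:
  0.19x3 ≥ 0.24   (phosphorus (P₂O₅))
  0.45x1 ≥ 0.73   (potassium (K₂O))
  0.13x1 + 0.16x2 + 0.04x3 + 0.47x4 ≥ 0.89   (nitrogen)
  x1, x2, x3, x4 ≥ 0.
The minimum-cost mix takes nothing from calcium nitrate — only potassium nitrate, bone meal, urea. Binding constraints: phosphorus (P₂O₅), potassium (K₂O), nitrogen.
Solving gives x1 = 1.622, x3 = 1.263, x4 = 1.337.
Cost = 1.53·1.622 + 0.73·1.263 + 0.96·1.337 = 4.6872.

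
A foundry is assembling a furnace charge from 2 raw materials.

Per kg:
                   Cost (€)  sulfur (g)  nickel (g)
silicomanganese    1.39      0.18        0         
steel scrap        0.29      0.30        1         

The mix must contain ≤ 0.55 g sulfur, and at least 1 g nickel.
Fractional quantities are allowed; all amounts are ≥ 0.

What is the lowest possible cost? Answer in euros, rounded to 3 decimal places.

€0.290

Set it up as a linear program. Let x1 = kg of silicomanganese, x2 = kg of steel scrap.
Minimize 1.39x1 + 0.29x2 subject to:
  0.18x1 + 0.3x2 ≤ 0.55   (sulfur)
  1x2 ≥ 1   (nickel)
  x1, x2 ≥ 0.
The minimum-cost mix takes nothing from silicomanganese — only steel scrap. There the nickel constraint is tight.
Solving gives x2 = 1.
Objective = 0.29·1 = 0.29000.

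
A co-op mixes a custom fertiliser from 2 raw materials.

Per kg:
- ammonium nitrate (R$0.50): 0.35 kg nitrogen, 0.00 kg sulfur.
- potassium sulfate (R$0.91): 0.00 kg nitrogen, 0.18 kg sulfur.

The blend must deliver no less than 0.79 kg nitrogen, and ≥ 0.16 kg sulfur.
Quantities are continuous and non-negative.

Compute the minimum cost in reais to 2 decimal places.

This is a linear program. Let x1 = kg of ammonium nitrate, x2 = kg of potassium sulfate.
Minimize 0.5x1 + 0.91x2 with:
  0.35x1 ≥ 0.79   (nitrogen)
  0.18x2 ≥ 0.16   (sulfur)
  x1, x2 ≥ 0.
Both inputs are positive at the optimum. Binding constraints: nitrogen and sulfur.
Solving gives x1 = 2.257, x2 = 0.8889.
Hence cost = 0.5·2.257 + 0.91·0.8889 = R$1.9374.

R$1.94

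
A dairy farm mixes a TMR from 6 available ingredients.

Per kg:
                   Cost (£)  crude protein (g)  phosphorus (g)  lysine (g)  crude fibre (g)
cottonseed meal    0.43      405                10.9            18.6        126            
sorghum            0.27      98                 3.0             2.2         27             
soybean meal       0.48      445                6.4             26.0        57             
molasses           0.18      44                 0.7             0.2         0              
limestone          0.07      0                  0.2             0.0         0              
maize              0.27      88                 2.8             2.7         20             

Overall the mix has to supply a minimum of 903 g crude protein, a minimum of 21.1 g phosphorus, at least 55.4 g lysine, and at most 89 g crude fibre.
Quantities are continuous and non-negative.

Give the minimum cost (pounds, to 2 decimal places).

Treat it as an LP. Let x1 = kg of cottonseed meal, x2 = kg of sorghum, x3 = kg of soybean meal, x4 = kg of molasses, x5 = kg of limestone, x6 = kg of maize.
Minimise 0.43x1 + 0.27x2 + 0.48x3 + 0.18x4 + 0.07x5 + 0.27x6 with:
  405x1 + 98x2 + 445x3 + 44x4 + 88x6 ≥ 903   (crude protein)
  10.9x1 + 3x2 + 6.4x3 + 0.7x4 + 0.2x5 + 2.8x6 ≥ 21.1   (phosphorus)
  18.6x1 + 2.2x2 + 26x3 + 0.2x4 + 2.7x6 ≥ 55.4   (lysine)
  126x1 + 27x2 + 57x3 + 20x6 ≤ 89   (crude fibre)
  x1, x2, x3, x4, x5, x6 ≥ 0.
The optimal basis is {soybean meal, molasses}; cottonseed meal, sorghum, limestone, maize drop out. There the lysine and crude fibre constraints are tight.
That vertex is x3 = 1.561, x4 = 74.02.
Objective = 0.48·1.561 + 0.18·74.02 = 14.0729.

£14.07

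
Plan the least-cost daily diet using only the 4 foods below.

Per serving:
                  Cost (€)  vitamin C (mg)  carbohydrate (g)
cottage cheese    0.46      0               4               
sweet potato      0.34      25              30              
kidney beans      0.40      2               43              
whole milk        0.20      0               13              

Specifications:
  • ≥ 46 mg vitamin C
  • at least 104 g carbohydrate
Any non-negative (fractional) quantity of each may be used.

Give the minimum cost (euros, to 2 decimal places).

€1.07

This is a linear program. Let x1 = servings of cottage cheese, x2 = servings of sweet potato, x3 = servings of kidney beans, x4 = servings of whole milk.
Minimize 0.46x1 + 0.34x2 + 0.4x3 + 0.2x4 subject to:
  25x2 + 2x3 ≥ 46   (vitamin C)
  4x1 + 30x2 + 43x3 + 13x4 ≥ 104   (carbohydrate)
  x1, x2, x3, x4 ≥ 0.
At the optimum only sweet potato, kidney beans are positive (cottage cheese, whole milk = 0). The vitamin C and carbohydrate requirements are met with equality.
So sweet potato = 1.744 servings, kidney beans = 1.202 servings.
Objective = 0.34·1.744 + 0.4·1.202 = 1.0738.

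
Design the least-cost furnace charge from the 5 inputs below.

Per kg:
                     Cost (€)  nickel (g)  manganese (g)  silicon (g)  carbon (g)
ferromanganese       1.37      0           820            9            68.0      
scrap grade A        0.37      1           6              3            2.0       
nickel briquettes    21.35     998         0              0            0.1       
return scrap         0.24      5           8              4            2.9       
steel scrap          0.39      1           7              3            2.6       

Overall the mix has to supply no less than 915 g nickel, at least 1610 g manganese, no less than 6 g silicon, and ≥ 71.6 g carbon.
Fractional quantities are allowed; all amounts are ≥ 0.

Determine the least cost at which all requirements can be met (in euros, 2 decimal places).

€22.26

Let x1 = kg of ferromanganese, x2 = kg of scrap grade A, x3 = kg of nickel briquettes, x4 = kg of return scrap, x5 = kg of steel scrap.
min 1.37x1 + 0.37x2 + 21.35x3 + 0.24x4 + 0.39x5 with:
  1x2 + 998x3 + 5x4 + 1x5 ≥ 915   (nickel)
  820x1 + 6x2 + 8x4 + 7x5 ≥ 1610   (manganese)
  9x1 + 3x2 + 4x4 + 3x5 ≥ 6   (silicon)
  68x1 + 2x2 + 0.1x3 + 2.9x4 + 2.6x5 ≥ 71.6   (carbon)
  x1, x2, x3, x4, x5 ≥ 0.
The cheapest feasible vertex uses only ferromanganese, nickel briquettes; scrap grade A, return scrap, steel scrap are not used. There the nickel and manganese constraints are tight.
That vertex is x1 = 1.963, x3 = 0.9168.
Cost = 1.37·1.963 + 21.35·0.9168 = 22.2630.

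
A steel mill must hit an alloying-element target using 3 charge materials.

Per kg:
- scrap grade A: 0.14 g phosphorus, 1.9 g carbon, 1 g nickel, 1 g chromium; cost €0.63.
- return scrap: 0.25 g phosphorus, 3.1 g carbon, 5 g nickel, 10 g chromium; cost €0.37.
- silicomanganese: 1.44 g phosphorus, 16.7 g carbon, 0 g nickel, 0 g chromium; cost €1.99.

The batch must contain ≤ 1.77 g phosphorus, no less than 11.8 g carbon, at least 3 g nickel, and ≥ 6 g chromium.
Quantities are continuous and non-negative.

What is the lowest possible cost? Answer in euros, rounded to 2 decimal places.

€1.41

Let x1 = kg of scrap grade A, x2 = kg of return scrap, x3 = kg of silicomanganese.
Minimize 0.63x1 + 0.37x2 + 1.99x3 with:
  0.14x1 + 0.25x2 + 1.44x3 ≤ 1.77   (phosphorus)
  1.9x1 + 3.1x2 + 16.7x3 ≥ 11.8   (carbon)
  1x1 + 5x2 ≥ 3   (nickel)
  1x1 + 10x2 ≥ 6   (chromium)
  x1, x2, x3 ≥ 0.
The minimum-cost mix takes nothing from scrap grade A — only return scrap, silicomanganese. Binding constraints: carbon, nickel, chromium.
That vertex is x2 = 0.6, x3 = 0.5952.
Cost = 0.37·0.6 + 1.99·0.5952 = 1.4064.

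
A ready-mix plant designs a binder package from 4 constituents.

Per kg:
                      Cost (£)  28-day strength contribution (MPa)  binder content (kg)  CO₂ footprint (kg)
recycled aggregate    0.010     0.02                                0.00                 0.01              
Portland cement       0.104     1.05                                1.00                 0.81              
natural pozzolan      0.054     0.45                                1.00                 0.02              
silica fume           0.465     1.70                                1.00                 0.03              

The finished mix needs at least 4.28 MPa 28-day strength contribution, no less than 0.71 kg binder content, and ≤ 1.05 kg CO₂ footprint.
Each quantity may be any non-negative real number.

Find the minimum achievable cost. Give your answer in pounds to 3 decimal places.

£0.489

Set it up as a linear program. Let x1 = kg of recycled aggregate, x2 = kg of Portland cement, x3 = kg of natural pozzolan, x4 = kg of silica fume.
Minimise 0.01x1 + 0.104x2 + 0.054x3 + 0.465x4 subject to:
  0.02x1 + 1.05x2 + 0.45x3 + 1.7x4 ≥ 4.28   (28-day strength contribution)
  1x2 + 1x3 + 1x4 ≥ 0.71   (binder content)
  0.01x1 + 0.81x2 + 0.02x3 + 0.03x4 ≤ 1.05   (CO₂ footprint)
  x1, x2, x3, x4 ≥ 0.
The optimal basis is {Portland cement, natural pozzolan}; recycled aggregate, silica fume drop out. The 28-day strength contribution and CO₂ footprint requirements are met with equality.
Optimal quantities: Portland cement = 1.126 kg, natural pozzolan = 6.883 kg.
Total cost: 0.104·1.126 + 0.054·6.883 = 0.48879.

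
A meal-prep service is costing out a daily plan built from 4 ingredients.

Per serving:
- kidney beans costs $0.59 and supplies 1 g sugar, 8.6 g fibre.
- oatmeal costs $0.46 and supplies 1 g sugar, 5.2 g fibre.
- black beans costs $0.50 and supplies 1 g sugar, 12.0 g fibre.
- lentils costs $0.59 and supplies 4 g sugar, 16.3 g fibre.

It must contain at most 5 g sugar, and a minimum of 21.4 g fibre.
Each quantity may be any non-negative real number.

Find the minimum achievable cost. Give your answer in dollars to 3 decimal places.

$0.783

Let x1 = servings of kidney beans, x2 = servings of oatmeal, x3 = servings of black beans, x4 = servings of lentils.
min 0.59x1 + 0.46x2 + 0.5x3 + 0.59x4 subject to:
  1x1 + 1x2 + 1x3 + 4x4 ≤ 5   (sugar)
  8.6x1 + 5.2x2 + 12x3 + 16.3x4 ≥ 21.4   (fibre)
  x1, x2, x3, x4 ≥ 0.
The minimum-cost mix takes nothing from kidney beans, oatmeal — only black beans, lentils. Binding constraints: sugar and fibre.
Solving gives x3 = 0.1293, x4 = 1.218.
Hence cost = 0.5·0.1293 + 0.59·1.218 = $0.78327.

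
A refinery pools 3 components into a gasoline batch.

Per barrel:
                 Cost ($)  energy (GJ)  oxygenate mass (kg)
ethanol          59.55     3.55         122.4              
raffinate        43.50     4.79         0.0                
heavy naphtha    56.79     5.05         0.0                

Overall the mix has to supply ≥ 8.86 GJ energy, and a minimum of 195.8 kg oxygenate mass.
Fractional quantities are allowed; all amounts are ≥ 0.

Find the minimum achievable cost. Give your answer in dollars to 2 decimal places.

Treat it as an LP. Let x1 = barrels of ethanol, x2 = barrels of raffinate, x3 = barrels of heavy naphtha.
min 59.55x1 + 43.5x2 + 56.79x3 s.t.:
  3.55x1 + 4.79x2 + 5.05x3 ≥ 8.86   (energy)
  122.4x1 ≥ 195.8   (oxygenate mass)
  x1, x2, x3 ≥ 0.
The cheapest feasible vertex uses only ethanol, raffinate; heavy naphtha is not used. The energy and oxygenate mass requirements are met with equality.
Optimal quantities: ethanol = 1.5997 barrels, raffinate = 0.66413 barrels.
Hence cost = 59.55·1.5997 + 43.5·0.66413 = $124.1518.

$124.15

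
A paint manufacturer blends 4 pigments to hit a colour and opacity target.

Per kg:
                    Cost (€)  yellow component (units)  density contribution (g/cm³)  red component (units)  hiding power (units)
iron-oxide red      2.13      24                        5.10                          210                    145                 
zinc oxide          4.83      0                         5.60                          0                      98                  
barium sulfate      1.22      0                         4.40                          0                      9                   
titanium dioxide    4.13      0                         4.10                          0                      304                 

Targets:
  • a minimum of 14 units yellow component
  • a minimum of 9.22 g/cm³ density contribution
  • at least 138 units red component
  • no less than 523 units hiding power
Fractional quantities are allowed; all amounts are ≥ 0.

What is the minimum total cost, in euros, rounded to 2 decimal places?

€7.22

Treat it as an LP. Let x1 = kg of iron-oxide red, x2 = kg of zinc oxide, x3 = kg of barium sulfate, x4 = kg of titanium dioxide.
min 2.13x1 + 4.83x2 + 1.22x3 + 4.13x4 subject to:
  24x1 ≥ 14   (yellow component)
  5.1x1 + 5.6x2 + 4.4x3 + 4.1x4 ≥ 9.22   (density contribution)
  210x1 ≥ 138   (red component)
  145x1 + 98x2 + 9x3 + 304x4 ≥ 523   (hiding power)
  x1, x2, x3, x4 ≥ 0.
The cheapest feasible vertex uses only iron-oxide red, titanium dioxide; zinc oxide, barium sulfate are not used. There the density contribution and hiding power constraints are tight.
So iron-oxide red = 0.689 kg, titanium dioxide = 1.392 kg.
Hence cost = 2.13·0.689 + 4.13·1.392 = €7.2165.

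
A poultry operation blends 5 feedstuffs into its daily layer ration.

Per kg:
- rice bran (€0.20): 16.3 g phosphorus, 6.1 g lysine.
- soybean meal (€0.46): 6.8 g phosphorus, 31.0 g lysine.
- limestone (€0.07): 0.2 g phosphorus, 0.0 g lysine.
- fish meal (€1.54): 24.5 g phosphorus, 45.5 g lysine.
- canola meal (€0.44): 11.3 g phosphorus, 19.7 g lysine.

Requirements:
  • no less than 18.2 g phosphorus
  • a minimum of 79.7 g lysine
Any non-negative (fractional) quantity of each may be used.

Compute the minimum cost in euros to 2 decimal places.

€1.19

Let x1 = kg of rice bran, x2 = kg of soybean meal, x3 = kg of limestone, x4 = kg of fish meal, x5 = kg of canola meal.
Minimize 0.2x1 + 0.46x2 + 0.07x3 + 1.54x4 + 0.44x5 subject to:
  16.3x1 + 6.8x2 + 0.2x3 + 24.5x4 + 11.3x5 ≥ 18.2   (phosphorus)
  6.1x1 + 31x2 + 45.5x4 + 19.7x5 ≥ 79.7   (lysine)
  x1, x2, x3, x4, x5 ≥ 0.
At the optimum only rice bran, soybean meal are positive (limestone, fish meal, canola meal = 0). Binding constraints: phosphorus and lysine.
That vertex is x1 = 0.04795, x2 = 2.562.
Cost = 0.2·0.04795 + 0.46·2.562 = 1.1881.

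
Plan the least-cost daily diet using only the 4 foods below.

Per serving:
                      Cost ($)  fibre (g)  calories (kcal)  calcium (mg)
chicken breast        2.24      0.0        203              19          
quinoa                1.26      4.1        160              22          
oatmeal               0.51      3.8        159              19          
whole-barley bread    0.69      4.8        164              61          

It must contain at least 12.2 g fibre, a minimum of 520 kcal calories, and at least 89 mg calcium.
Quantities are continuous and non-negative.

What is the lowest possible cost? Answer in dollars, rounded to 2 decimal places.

$1.77

Set it up as a linear program. Let x1 = servings of chicken breast, x2 = servings of quinoa, x3 = servings of oatmeal, x4 = servings of whole-barley bread.
min 2.24x1 + 1.26x2 + 0.51x3 + 0.69x4 with:
  4.1x2 + 3.8x3 + 4.8x4 ≥ 12.2   (fibre)
  203x1 + 160x2 + 159x3 + 164x4 ≥ 520   (calories)
  19x1 + 22x2 + 19x3 + 61x4 ≥ 89   (calcium)
  x1, x2, x3, x4 ≥ 0.
The minimum-cost mix takes nothing from chicken breast, quinoa — only oatmeal, whole-barley bread. There the calories and calcium constraints are tight.
So oatmeal = 2.601 servings, whole-barley bread = 0.6488 servings.
Hence cost = 0.51·2.601 + 0.69·0.6488 = $1.7742.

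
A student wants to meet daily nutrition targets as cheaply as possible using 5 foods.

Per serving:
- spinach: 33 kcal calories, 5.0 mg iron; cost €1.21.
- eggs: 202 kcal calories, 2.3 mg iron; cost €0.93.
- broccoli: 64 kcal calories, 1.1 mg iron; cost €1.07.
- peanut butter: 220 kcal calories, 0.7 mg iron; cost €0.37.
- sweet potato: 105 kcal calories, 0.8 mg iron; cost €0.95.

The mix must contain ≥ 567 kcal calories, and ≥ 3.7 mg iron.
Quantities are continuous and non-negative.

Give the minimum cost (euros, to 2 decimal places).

Let x1 = servings of spinach, x2 = servings of eggs, x3 = servings of broccoli, x4 = servings of peanut butter, x5 = servings of sweet potato.
Minimize 1.21x1 + 0.93x2 + 1.07x3 + 0.37x4 + 0.95x5 subject to:
  33x1 + 202x2 + 64x3 + 220x4 + 105x5 ≥ 567   (calories)
  5x1 + 2.3x2 + 1.1x3 + 0.7x4 + 0.8x5 ≥ 3.7   (iron)
  x1, x2, x3, x4, x5 ≥ 0.
At the optimum only spinach, peanut butter are positive (eggs, broccoli, sweet potato = 0). Binding constraints: calories and iron.
So spinach = 0.3873 servings, peanut butter = 2.519 servings.
Hence cost = 1.21·0.3873 + 0.37·2.519 = €1.4007.

€1.40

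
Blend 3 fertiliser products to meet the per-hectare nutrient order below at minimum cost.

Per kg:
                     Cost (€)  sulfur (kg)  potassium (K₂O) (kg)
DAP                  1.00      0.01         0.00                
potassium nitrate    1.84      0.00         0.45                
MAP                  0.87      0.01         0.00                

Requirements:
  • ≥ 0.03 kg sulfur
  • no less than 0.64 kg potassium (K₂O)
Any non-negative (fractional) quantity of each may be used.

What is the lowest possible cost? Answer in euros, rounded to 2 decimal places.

Let x1 = kg of DAP, x2 = kg of potassium nitrate, x3 = kg of MAP.
Minimize 1x1 + 1.84x2 + 0.87x3 s.t.:
  0.01x1 + 0.01x3 ≥ 0.03   (sulfur)
  0.45x2 ≥ 0.64   (potassium (K₂O))
  x1, x2, x3 ≥ 0.
At the optimum only potassium nitrate, MAP are positive (DAP = 0). Binding constraints: sulfur and potassium (K₂O).
Optimal quantities: potassium nitrate = 1.422 kg, MAP = 3 kg.
Cost = 1.84·1.422 + 0.87·3 = 5.2265.

€5.23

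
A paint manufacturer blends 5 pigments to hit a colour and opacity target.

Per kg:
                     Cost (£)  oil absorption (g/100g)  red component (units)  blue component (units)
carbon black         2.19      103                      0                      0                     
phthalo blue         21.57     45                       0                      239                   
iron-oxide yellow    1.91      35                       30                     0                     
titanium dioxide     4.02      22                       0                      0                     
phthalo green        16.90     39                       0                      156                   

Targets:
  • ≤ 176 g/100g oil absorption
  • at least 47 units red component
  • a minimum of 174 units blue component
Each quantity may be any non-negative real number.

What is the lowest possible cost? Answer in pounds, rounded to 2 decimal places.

Let x1 = kg of carbon black, x2 = kg of phthalo blue, x3 = kg of iron-oxide yellow, x4 = kg of titanium dioxide, x5 = kg of phthalo green.
min 2.19x1 + 21.57x2 + 1.91x3 + 4.02x4 + 16.9x5 with:
  103x1 + 45x2 + 35x3 + 22x4 + 39x5 ≤ 176   (oil absorption)
  30x3 ≥ 47   (red component)
  239x2 + 156x5 ≥ 174   (blue component)
  x1, x2, x3, x4, x5 ≥ 0.
The minimum-cost mix takes nothing from carbon black, titanium dioxide, phthalo green — only phthalo blue, iron-oxide yellow. Binding constraints: red component and blue component.
That vertex is x2 = 0.728, x3 = 1.567.
Total cost: 21.57·0.728 + 1.91·1.567 = 18.6959.

£18.70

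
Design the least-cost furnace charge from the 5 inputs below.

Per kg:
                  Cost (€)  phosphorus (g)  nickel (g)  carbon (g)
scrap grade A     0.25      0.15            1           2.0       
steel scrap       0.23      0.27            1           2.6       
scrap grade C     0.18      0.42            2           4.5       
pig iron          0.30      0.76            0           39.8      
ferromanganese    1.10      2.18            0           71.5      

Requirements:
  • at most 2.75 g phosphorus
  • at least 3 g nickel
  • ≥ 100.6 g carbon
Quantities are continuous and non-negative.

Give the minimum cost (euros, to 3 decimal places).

Let x1 = kg of scrap grade A, x2 = kg of steel scrap, x3 = kg of scrap grade C, x4 = kg of pig iron, x5 = kg of ferromanganese.
min 0.25x1 + 0.23x2 + 0.18x3 + 0.3x4 + 1.1x5 with:
  0.15x1 + 0.27x2 + 0.42x3 + 0.76x4 + 2.18x5 ≤ 2.75   (phosphorus)
  1x1 + 1x2 + 2x3 ≥ 3   (nickel)
  2x1 + 2.6x2 + 4.5x3 + 39.8x4 + 71.5x5 ≥ 100.6   (carbon)
  x1, x2, x3, x4, x5 ≥ 0.
The minimum-cost mix takes nothing from scrap grade A, steel scrap, ferromanganese — only scrap grade C, pig iron. There the nickel and carbon constraints are tight.
Optimal quantities: scrap grade C = 1.5 kg, pig iron = 2.358 kg.
Objective = 0.18·1.5 + 0.3·2.358 = 0.97740.

€0.977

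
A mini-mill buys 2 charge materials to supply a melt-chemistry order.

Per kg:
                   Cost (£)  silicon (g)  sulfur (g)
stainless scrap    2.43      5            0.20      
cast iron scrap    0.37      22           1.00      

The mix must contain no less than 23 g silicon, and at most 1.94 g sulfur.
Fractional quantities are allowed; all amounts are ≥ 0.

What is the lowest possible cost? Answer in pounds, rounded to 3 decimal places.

£0.387

Let x1 = kg of stainless scrap, x2 = kg of cast iron scrap.
Minimize 2.43x1 + 0.37x2 s.t.:
  5x1 + 22x2 ≥ 23   (silicon)
  0.2x1 + 1x2 ≤ 1.94   (sulfur)
  x1, x2 ≥ 0.
The cheapest feasible vertex uses only cast iron scrap; stainless scrap is not used. Binding constraint: silicon.
Solving gives x2 = 1.045.
Hence cost = 0.37·1.045 = £0.38665.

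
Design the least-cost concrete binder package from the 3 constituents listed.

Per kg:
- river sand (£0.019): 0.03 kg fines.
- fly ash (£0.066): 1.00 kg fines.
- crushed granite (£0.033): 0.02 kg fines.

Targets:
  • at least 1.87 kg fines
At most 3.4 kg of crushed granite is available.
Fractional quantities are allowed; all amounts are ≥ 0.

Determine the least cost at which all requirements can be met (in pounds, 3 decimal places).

£0.123

This is a linear program. Let x1 = kg of river sand, x2 = kg of fly ash, x3 = kg of crushed granite.
Minimize 0.019x1 + 0.066x2 + 0.033x3 s.t.:
  0.03x1 + 1x2 + 0.02x3 ≥ 1.87   (fines)
  x3 ≤ 3.4
  x1, x2, x3 ≥ 0.
The optimal basis is {fly ash}; river sand, crushed granite drop out. The fines requirement is met with equality.
So fly ash = 1.87 kg.
Cost = 0.066·1.87 = 0.12342.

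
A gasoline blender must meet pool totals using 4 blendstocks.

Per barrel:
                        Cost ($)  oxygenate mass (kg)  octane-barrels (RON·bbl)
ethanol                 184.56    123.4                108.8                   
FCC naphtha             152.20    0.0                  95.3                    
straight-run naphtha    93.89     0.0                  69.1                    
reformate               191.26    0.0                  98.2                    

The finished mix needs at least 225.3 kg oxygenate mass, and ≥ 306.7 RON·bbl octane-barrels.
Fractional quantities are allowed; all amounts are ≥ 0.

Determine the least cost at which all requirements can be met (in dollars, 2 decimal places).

Set it up as a linear program. Let x1 = barrels of ethanol, x2 = barrels of FCC naphtha, x3 = barrels of straight-run naphtha, x4 = barrels of reformate.
Minimize 184.56x1 + 152.2x2 + 93.89x3 + 191.26x4 with:
  123.4x1 ≥ 225.3   (oxygenate mass)
  108.8x1 + 95.3x2 + 69.1x3 + 98.2x4 ≥ 306.7   (octane-barrels)
  x1, x2, x3, x4 ≥ 0.
At the optimum only ethanol, straight-run naphtha are positive (FCC naphtha, reformate = 0). Binding constraints: oxygenate mass and octane-barrels.
Optimal quantities: ethanol = 1.8258 barrels, straight-run naphtha = 1.5638 barrels.
Total cost: 184.56·1.8258 + 93.89·1.5638 = 483.7948.

$483.79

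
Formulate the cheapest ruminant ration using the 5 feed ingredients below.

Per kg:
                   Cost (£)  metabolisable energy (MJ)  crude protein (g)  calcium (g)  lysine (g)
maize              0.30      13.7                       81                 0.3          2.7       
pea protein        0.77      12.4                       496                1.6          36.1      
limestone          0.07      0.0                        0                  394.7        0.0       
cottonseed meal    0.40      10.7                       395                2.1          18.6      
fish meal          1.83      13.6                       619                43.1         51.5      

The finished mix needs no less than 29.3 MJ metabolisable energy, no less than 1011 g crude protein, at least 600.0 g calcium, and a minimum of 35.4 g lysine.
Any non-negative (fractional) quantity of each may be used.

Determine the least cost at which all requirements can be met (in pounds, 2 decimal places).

Treat it as an LP. Let x1 = kg of maize, x2 = kg of pea protein, x3 = kg of limestone, x4 = kg of cottonseed meal, x5 = kg of fish meal.
min 0.3x1 + 0.77x2 + 0.07x3 + 0.4x4 + 1.83x5 with:
  13.7x1 + 12.4x2 + 10.7x4 + 13.6x5 ≥ 29.3   (metabolisable energy)
  81x1 + 496x2 + 395x4 + 619x5 ≥ 1011   (crude protein)
  0.3x1 + 1.6x2 + 394.7x3 + 2.1x4 + 43.1x5 ≥ 600   (calcium)
  2.7x1 + 36.1x2 + 18.6x4 + 51.5x5 ≥ 35.4   (lysine)
  x1, x2, x3, x4, x5 ≥ 0.
The cheapest feasible vertex uses only maize, limestone, cottonseed meal; pea protein, fish meal are not used. There the metabolisable energy, crude protein, calcium constraints are tight.
Optimal quantities: maize = 0.1663 kg, limestone = 1.507 kg, cottonseed meal = 2.525 kg.
Hence cost = 0.3·0.1663 + 0.07·1.507 + 0.4·2.525 = £1.1654.

£1.17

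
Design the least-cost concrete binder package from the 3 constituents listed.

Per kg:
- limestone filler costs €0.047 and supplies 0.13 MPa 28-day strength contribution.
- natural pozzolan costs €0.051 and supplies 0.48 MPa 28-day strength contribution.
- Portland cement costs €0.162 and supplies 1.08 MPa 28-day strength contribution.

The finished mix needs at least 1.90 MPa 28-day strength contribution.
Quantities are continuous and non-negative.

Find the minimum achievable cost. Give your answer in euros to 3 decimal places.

€0.202

Set it up as a linear program. Let x1 = kg of limestone filler, x2 = kg of natural pozzolan, x3 = kg of Portland cement.
Minimise 0.047x1 + 0.051x2 + 0.162x3 s.t.:
  0.13x1 + 0.48x2 + 1.08x3 ≥ 1.9   (28-day strength contribution)
  x1, x2, x3 ≥ 0.
The optimal basis is {natural pozzolan}; limestone filler, Portland cement drop out. The 28-day strength contribution requirement is met with equality.
Optimal quantities: natural pozzolan = 3.958 kg.
Hence cost = 0.051·3.958 = €0.20186.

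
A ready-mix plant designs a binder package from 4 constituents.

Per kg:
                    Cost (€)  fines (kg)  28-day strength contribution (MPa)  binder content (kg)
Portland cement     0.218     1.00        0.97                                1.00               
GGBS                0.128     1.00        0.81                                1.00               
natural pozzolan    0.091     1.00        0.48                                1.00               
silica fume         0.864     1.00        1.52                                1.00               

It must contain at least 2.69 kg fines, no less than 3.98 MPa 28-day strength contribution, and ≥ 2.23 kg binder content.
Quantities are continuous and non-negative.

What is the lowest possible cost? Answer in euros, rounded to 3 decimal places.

Let x1 = kg of Portland cement, x2 = kg of GGBS, x3 = kg of natural pozzolan, x4 = kg of silica fume.
Minimise 0.218x1 + 0.128x2 + 0.091x3 + 0.864x4 subject to:
  1x1 + 1x2 + 1x3 + 1x4 ≥ 2.69   (fines)
  0.97x1 + 0.81x2 + 0.48x3 + 1.52x4 ≥ 3.98   (28-day strength contribution)
  1x1 + 1x2 + 1x3 + 1x4 ≥ 2.23   (binder content)
  x1, x2, x3, x4 ≥ 0.
The cheapest feasible vertex uses only GGBS; Portland cement, natural pozzolan, silica fume are not used. The 28-day strength contribution requirement is met with equality.
So GGBS = 4.914 kg.
Cost = 0.128·4.914 = 0.62899.

€0.629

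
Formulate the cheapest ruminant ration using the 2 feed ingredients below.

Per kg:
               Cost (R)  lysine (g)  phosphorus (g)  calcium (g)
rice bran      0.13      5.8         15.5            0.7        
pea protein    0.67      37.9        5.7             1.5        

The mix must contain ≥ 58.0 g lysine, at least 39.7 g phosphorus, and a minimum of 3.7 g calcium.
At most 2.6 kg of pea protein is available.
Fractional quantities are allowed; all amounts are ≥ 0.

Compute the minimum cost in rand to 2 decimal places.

This is a linear program. Let x1 = kg of rice bran, x2 = kg of pea protein.
Minimise 0.13x1 + 0.67x2 with:
  5.8x1 + 37.9x2 ≥ 58   (lysine)
  15.5x1 + 5.7x2 ≥ 39.7   (phosphorus)
  0.7x1 + 1.5x2 ≥ 3.7   (calcium)
  x2 ≤ 2.6
  x1, x2 ≥ 0.
Both inputs are positive at the optimum. The lysine and calcium requirements are met with equality.
Solving gives x1 = 2.985, x2 = 1.073.
Objective = 0.13·2.985 + 0.67·1.073 = 1.1070.

R1.11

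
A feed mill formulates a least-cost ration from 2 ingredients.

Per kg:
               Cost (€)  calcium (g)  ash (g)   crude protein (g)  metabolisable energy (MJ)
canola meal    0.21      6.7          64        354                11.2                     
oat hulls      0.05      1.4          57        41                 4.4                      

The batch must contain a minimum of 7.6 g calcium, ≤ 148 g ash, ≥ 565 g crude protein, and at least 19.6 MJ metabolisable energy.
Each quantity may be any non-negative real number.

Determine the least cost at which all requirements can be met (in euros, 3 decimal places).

€0.349

Treat it as an LP. Let x1 = kg of canola meal, x2 = kg of oat hulls.
min 0.21x1 + 0.05x2 with:
  6.7x1 + 1.4x2 ≥ 7.6   (calcium)
  64x1 + 57x2 ≤ 148   (ash)
  354x1 + 41x2 ≥ 565   (crude protein)
  11.2x1 + 4.4x2 ≥ 19.6   (metabolisable energy)
  x1, x2 ≥ 0.
Both inputs are positive at the optimum. There the crude protein and metabolisable energy constraints are tight.
Optimal quantities: canola meal = 1.5317 kg, oat hulls = 0.55572 kg.
Cost = 0.21·1.5317 + 0.05·0.55572 = 0.34944.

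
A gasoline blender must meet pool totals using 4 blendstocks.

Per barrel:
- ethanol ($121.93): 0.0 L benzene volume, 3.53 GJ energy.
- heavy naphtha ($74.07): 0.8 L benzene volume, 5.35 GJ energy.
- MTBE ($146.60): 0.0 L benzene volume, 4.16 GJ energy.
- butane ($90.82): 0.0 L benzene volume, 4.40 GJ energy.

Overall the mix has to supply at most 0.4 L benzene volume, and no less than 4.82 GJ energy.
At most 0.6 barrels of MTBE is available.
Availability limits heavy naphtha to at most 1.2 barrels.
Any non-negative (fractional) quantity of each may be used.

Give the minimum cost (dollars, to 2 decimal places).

Let x1 = barrels of ethanol, x2 = barrels of heavy naphtha, x3 = barrels of MTBE, x4 = barrels of butane.
Minimise 121.93x1 + 74.07x2 + 146.6x3 + 90.82x4 subject to:
  0.8x2 ≤ 0.4   (benzene volume)
  3.53x1 + 5.35x2 + 4.16x3 + 4.4x4 ≥ 4.82   (energy)
  x3 ≤ 0.6
  x2 ≤ 1.2
  x1, x2, x3, x4 ≥ 0.
The optimal basis is {heavy naphtha, butane}; ethanol, MTBE drop out. There the benzene volume and energy constraints are tight.
So heavy naphtha = 0.5 barrels, butane = 0.4875 barrels.
Objective = 74.07·0.5 + 90.82·0.4875 = 81.3098.

$81.31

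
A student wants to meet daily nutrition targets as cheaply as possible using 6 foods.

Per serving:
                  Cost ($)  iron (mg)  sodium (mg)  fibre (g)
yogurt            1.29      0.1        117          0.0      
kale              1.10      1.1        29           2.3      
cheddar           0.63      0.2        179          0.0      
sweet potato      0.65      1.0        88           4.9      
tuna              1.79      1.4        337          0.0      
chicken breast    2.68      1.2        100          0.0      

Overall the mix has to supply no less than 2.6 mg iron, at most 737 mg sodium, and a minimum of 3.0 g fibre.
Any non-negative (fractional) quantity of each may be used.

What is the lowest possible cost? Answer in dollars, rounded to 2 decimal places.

$1.69

Treat it as an LP. Let x1 = servings of yogurt, x2 = servings of kale, x3 = servings of cheddar, x4 = servings of sweet potato, x5 = servings of tuna, x6 = servings of chicken breast.
Minimize 1.29x1 + 1.1x2 + 0.63x3 + 0.65x4 + 1.79x5 + 2.68x6 s.t.:
  0.1x1 + 1.1x2 + 0.2x3 + 1x4 + 1.4x5 + 1.2x6 ≥ 2.6   (iron)
  117x1 + 29x2 + 179x3 + 88x4 + 337x5 + 100x6 ≤ 737   (sodium)
  2.3x2 + 4.9x4 ≥ 3   (fibre)
  x1, x2, x3, x4, x5, x6 ≥ 0.
The minimum-cost mix takes nothing from yogurt, kale, cheddar, tuna, chicken breast — only sweet potato. The iron requirement is met with equality.
That vertex is x4 = 2.6.
Hence cost = 0.65·2.6 = $1.6900.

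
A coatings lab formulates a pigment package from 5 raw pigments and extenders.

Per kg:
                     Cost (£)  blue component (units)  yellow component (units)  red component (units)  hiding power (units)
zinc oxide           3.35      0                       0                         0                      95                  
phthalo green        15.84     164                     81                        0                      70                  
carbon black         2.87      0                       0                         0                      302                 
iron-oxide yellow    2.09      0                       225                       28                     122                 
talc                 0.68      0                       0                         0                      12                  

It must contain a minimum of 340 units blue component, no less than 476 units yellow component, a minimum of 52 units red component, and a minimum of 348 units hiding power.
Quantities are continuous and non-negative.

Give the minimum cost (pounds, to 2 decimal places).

£36.72

This is a linear program. Let x1 = kg of zinc oxide, x2 = kg of phthalo green, x3 = kg of carbon black, x4 = kg of iron-oxide yellow, x5 = kg of talc.
Minimize 3.35x1 + 15.84x2 + 2.87x3 + 2.09x4 + 0.68x5 s.t.:
  164x2 ≥ 340   (blue component)
  81x2 + 225x4 ≥ 476   (yellow component)
  28x4 ≥ 52   (red component)
  95x1 + 70x2 + 302x3 + 122x4 + 12x5 ≥ 348   (hiding power)
  x1, x2, x3, x4, x5 ≥ 0.
The cheapest feasible vertex uses only phthalo green, iron-oxide yellow; zinc oxide, carbon black, talc are not used. There the blue component and red component constraints are tight.
So phthalo green = 2.073 kg, iron-oxide yellow = 1.857 kg.
Objective = 15.84·2.073 + 2.09·1.857 = 36.7175.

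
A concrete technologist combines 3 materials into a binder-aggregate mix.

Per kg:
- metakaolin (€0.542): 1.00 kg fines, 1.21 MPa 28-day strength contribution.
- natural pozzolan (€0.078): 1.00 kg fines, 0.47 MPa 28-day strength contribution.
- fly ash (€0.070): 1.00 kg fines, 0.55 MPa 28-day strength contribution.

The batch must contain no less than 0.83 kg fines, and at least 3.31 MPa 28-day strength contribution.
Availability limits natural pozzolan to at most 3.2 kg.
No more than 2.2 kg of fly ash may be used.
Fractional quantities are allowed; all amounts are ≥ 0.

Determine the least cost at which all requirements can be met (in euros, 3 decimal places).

This is a linear program. Let x1 = kg of metakaolin, x2 = kg of natural pozzolan, x3 = kg of fly ash.
Minimise 0.542x1 + 0.078x2 + 0.07x3 subject to:
  1x1 + 1x2 + 1x3 ≥ 0.83   (fines)
  1.21x1 + 0.47x2 + 0.55x3 ≥ 3.31   (28-day strength contribution)
  x2 ≤ 3.2
  x3 ≤ 2.2
  x1, x2, x3 ≥ 0.
The optimal mix uses every input. Binding constraints: 28-day strength contribution, the natural pozzolan cap, the fly ash cap.
So metakaolin = 0.4926 kg, natural pozzolan = 3.2 kg, fly ash = 2.2 kg.
Total cost: 0.542·0.4926 + 0.078·3.2 + 0.07·2.2 = 0.67059.

€0.671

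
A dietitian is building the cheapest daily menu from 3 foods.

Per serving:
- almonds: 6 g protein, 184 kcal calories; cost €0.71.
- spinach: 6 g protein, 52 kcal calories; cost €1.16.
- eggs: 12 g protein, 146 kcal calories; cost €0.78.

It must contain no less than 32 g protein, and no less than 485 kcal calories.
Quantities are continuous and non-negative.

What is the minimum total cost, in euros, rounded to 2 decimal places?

This is a linear program. Let x1 = servings of almonds, x2 = servings of spinach, x3 = servings of eggs.
Minimize 0.71x1 + 1.16x2 + 0.78x3 subject to:
  6x1 + 6x2 + 12x3 ≥ 32   (protein)
  184x1 + 52x2 + 146x3 ≥ 485   (calories)
  x1, x2, x3 ≥ 0.
The cheapest feasible vertex uses only almonds, eggs; spinach is not used. There the protein and calories constraints are tight.
So almonds = 0.8619 servings, eggs = 2.236 servings.
Cost = 0.71·0.8619 + 0.78·2.236 = 2.3560.

€2.36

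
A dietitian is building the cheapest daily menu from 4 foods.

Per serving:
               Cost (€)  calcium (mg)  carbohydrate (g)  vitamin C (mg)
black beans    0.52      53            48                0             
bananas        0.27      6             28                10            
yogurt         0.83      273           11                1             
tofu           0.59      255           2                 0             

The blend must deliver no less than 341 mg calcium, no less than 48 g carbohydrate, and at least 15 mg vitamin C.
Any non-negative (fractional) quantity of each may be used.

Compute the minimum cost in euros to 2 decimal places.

€1.20

Let x1 = servings of black beans, x2 = servings of bananas, x3 = servings of yogurt, x4 = servings of tofu.
min 0.52x1 + 0.27x2 + 0.83x3 + 0.59x4 subject to:
  53x1 + 6x2 + 273x3 + 255x4 ≥ 341   (calcium)
  48x1 + 28x2 + 11x3 + 2x4 ≥ 48   (carbohydrate)
  10x2 + 1x3 ≥ 15   (vitamin C)
  x1, x2, x3, x4 ≥ 0.
The cheapest feasible vertex uses only black beans, bananas, tofu; yogurt is not used. Binding constraints: calcium, carbohydrate, vitamin C.
Solving gives x1 = 0.07137, x2 = 1.5, x4 = 1.287.
Total cost: 0.52·0.07137 + 0.27·1.5 + 0.59·1.287 = 1.2014.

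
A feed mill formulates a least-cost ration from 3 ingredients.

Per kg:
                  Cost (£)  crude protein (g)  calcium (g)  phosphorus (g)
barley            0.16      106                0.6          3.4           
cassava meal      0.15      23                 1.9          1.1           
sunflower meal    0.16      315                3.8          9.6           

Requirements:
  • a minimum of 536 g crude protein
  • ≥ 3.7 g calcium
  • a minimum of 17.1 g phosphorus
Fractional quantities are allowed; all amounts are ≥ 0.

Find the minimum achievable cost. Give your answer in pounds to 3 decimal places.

Let x1 = kg of barley, x2 = kg of cassava meal, x3 = kg of sunflower meal.
Minimize 0.16x1 + 0.15x2 + 0.16x3 s.t.:
  106x1 + 23x2 + 315x3 ≥ 536   (crude protein)
  0.6x1 + 1.9x2 + 3.8x3 ≥ 3.7   (calcium)
  3.4x1 + 1.1x2 + 9.6x3 ≥ 17.1   (phosphorus)
  x1, x2, x3 ≥ 0.
The optimal basis is {sunflower meal}; barley, cassava meal drop out. There the phosphorus constraint is tight.
Solving gives x3 = 1.781.
Objective = 0.16·1.781 = 0.28496.

£0.285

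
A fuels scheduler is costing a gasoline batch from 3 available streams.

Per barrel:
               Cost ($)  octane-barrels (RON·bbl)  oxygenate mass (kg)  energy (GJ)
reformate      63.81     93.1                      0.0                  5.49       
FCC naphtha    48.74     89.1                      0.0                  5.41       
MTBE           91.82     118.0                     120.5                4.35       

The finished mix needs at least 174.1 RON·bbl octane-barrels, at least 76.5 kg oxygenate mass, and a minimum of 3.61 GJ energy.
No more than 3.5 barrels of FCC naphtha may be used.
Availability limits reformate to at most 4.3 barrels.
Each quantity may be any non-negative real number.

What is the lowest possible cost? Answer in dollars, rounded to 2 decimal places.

Let x1 = barrels of reformate, x2 = barrels of FCC naphtha, x3 = barrels of MTBE.
min 63.81x1 + 48.74x2 + 91.82x3 s.t.:
  93.1x1 + 89.1x2 + 118x3 ≥ 174.1   (octane-barrels)
  120.5x3 ≥ 76.5   (oxygenate mass)
  5.49x1 + 5.41x2 + 4.35x3 ≥ 3.61   (energy)
  x2 ≤ 3.5
  x1 ≤ 4.3
  x1, x2, x3 ≥ 0.
The optimal basis is {FCC naphtha, MTBE}; reformate drops out. There the octane-barrels and oxygenate mass constraints are tight.
That vertex is x2 = 1.1132, x3 = 0.63485.
Hence cost = 48.74·1.1132 + 91.82·0.63485 = $112.5493.

$112.55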